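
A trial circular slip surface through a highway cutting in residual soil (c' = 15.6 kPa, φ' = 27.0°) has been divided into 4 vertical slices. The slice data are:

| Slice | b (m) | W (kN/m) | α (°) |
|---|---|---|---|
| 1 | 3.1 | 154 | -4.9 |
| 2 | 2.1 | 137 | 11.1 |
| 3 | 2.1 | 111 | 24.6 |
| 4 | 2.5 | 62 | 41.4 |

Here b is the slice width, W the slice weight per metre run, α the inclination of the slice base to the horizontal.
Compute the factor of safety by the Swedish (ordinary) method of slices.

Ordinary method of slices: FS = Σ[c'·Δl_i + (W_i cosα_i)·tanφ'] / Σ W_i sinα_i, with Δl_i = b_i / cosα_i.
Slice 1: Δl = 3.1/cos(-4.9°) = 3.111 m; N'_1 = 154·cos(-4.9°) = 153.4; c'Δl = 48.54; W sinα = -13.2
Slice 2: Δl = 2.1/cos11.1° = 2.140 m; N'_2 = 137·cos11.1° = 134.4; c'Δl = 33.38; W sinα = 26.4
Slice 3: Δl = 2.1/cos24.6° = 2.310 m; N'_3 = 111·cos24.6° = 100.9; c'Δl = 36.03; W sinα = 46.2
Slice 4: Δl = 2.5/cos41.4° = 3.333 m; N'_4 = 62·cos41.4° = 46.5; c'Δl = 51.99; W sinα = 41.0
Σc'Δl = 169.9 kN/m; ΣN' = 435.3 kN/m; ΣW sinα = 100.4 kN/m
Resisting = 169.9 + 435.3·tan27.0° = 169.9 + 221.8 = 391.7 kN/m
FS = 391.7 / 100.4 = 3.901

FS = 3.90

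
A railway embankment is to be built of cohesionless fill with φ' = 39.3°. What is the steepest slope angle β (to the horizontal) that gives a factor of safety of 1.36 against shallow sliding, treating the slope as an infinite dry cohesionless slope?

β = 31.0°

For an infinite dry cohesionless slope FS = tanφ'/tanβ, so tanβ = tanφ' / FS.
tanβ = tan39.3° / 1.36 = 0.8185 / 1.36 = 0.6018
β = arctan(0.6018) = 31.04°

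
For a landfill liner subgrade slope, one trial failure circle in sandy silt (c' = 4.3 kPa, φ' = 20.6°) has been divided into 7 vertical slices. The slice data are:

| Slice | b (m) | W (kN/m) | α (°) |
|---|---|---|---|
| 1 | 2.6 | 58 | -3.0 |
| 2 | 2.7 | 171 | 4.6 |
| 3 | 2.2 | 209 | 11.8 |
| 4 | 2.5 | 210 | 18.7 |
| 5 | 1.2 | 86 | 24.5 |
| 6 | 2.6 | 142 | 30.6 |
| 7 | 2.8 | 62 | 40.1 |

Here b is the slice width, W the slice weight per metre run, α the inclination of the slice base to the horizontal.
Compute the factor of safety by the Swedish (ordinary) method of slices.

FS = 1.52

Ordinary method of slices: FS = Σ[c'·Δl_i + (W_i cosα_i)·tanφ'] / Σ W_i sinα_i, with Δl_i = b_i / cosα_i.
Slice 1: Δl = 2.6/cos(-3.0°) = 2.604 m; N'_1 = 58·cos(-3.0°) = 57.9; c'Δl = 11.20; W sinα = -3.0
Slice 2: Δl = 2.7/cos4.6° = 2.709 m; N'_2 = 171·cos4.6° = 170.4; c'Δl = 11.65; W sinα = 13.7
Slice 3: Δl = 2.2/cos11.8° = 2.247 m; N'_3 = 209·cos11.8° = 204.6; c'Δl = 9.66; W sinα = 42.7
Slice 4: Δl = 2.5/cos18.7° = 2.639 m; N'_4 = 210·cos18.7° = 198.9; c'Δl = 11.35; W sinα = 67.3
Slice 5: Δl = 1.2/cos24.5° = 1.319 m; N'_5 = 86·cos24.5° = 78.3; c'Δl = 5.67; W sinα = 35.7
Slice 6: Δl = 2.6/cos30.6° = 3.021 m; N'_6 = 142·cos30.6° = 122.2; c'Δl = 12.99; W sinα = 72.3
Slice 7: Δl = 2.8/cos40.1° = 3.661 m; N'_7 = 62·cos40.1° = 47.4; c'Δl = 15.74; W sinα = 39.9
Σc'Δl = 78.3 kN/m; ΣN' = 879.8 kN/m; ΣW sinα = 268.6 kN/m
Resisting = 78.3 + 879.8·tan20.6° = 78.3 + 330.7 = 408.9 kN/m
FS = 408.9 / 268.6 = 1.522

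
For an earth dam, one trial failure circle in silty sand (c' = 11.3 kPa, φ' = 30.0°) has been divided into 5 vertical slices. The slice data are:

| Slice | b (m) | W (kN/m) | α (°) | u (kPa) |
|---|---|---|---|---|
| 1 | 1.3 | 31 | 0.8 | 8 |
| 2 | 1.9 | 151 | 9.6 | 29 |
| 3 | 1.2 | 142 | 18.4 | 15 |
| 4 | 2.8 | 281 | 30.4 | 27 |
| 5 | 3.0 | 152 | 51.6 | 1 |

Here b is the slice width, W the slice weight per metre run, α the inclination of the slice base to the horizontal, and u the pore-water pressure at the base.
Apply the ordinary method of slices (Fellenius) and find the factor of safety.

Ordinary method of slices: FS = Σ[c'·Δl_i + (W_i cosα_i − u_i·Δl_i)·tanφ'] / Σ W_i sinα_i, with Δl_i = b_i / cosα_i.
Slice 1: Δl = 1.3/cos0.8° = 1.300 m; N'_1 = 31·cos0.8° − 8·1.300 = 20.6; c'Δl = 14.69; W sinα = 0.4
Slice 2: Δl = 1.9/cos9.6° = 1.927 m; N'_2 = 151·cos9.6° − 29·1.927 = 93.0; c'Δl = 21.77; W sinα = 25.2
Slice 3: Δl = 1.2/cos18.4° = 1.265 m; N'_3 = 142·cos18.4° − 15·1.265 = 115.8; c'Δl = 14.29; W sinα = 44.8
Slice 4: Δl = 2.8/cos30.4° = 3.246 m; N'_4 = 281·cos30.4° − 27·3.246 = 154.7; c'Δl = 36.68; W sinα = 142.2
Slice 5: Δl = 3.0/cos51.6° = 4.830 m; N'_5 = 152·cos51.6° − 1·4.830 = 89.6; c'Δl = 54.58; W sinα = 119.1
Σc'Δl = 142.0 kN/m; ΣN' = 473.7 kN/m; ΣW sinα = 331.8 kN/m
Resisting = 142.0 + 473.7·tan30.0° = 142.0 + 273.5 = 415.5 kN/m
FS = 415.5 / 331.8 = 1.252

FS = 1.25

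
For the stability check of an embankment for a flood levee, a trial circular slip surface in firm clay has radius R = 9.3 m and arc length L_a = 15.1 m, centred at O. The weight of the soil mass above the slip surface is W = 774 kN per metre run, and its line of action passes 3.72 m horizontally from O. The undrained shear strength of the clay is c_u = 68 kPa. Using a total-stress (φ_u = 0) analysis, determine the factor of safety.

Taking moments about the centre O, the resisting moment is provided by the undrained shear strength acting along the arc:
M_R = c_u·L_a·R = 68·15.10·9.3 = 9549.2 kN·m/m
M_D = W·d = 774·3.72 = 2879.3 kN·m/m
FS = M_R / M_D = 9549.2 / 2879.3 = 3.317

FS = 3.32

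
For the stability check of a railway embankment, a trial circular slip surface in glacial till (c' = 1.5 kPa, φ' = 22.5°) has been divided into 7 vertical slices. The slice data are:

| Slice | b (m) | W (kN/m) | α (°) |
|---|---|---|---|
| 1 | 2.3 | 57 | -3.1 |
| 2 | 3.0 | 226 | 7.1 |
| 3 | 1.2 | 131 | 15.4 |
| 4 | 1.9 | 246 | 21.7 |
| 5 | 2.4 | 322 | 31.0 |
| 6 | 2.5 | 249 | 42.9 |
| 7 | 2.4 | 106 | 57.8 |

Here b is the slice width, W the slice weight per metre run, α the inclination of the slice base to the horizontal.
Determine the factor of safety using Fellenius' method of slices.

FS = 0.88

Ordinary method of slices: FS = Σ[c'·Δl_i + (W_i cosα_i)·tanφ'] / Σ W_i sinα_i, with Δl_i = b_i / cosα_i.
Slice 1: Δl = 2.3/cos(-3.1°) = 2.303 m; N'_1 = 57·cos(-3.1°) = 56.9; c'Δl = 3.46; W sinα = -3.1
Slice 2: Δl = 3.0/cos7.1° = 3.023 m; N'_2 = 226·cos7.1° = 224.3; c'Δl = 4.53; W sinα = 27.9
Slice 3: Δl = 1.2/cos15.4° = 1.245 m; N'_3 = 131·cos15.4° = 126.3; c'Δl = 1.87; W sinα = 34.8
Slice 4: Δl = 1.9/cos21.7° = 2.045 m; N'_4 = 246·cos21.7° = 228.6; c'Δl = 3.07; W sinα = 91.0
Slice 5: Δl = 2.4/cos31.0° = 2.800 m; N'_5 = 322·cos31.0° = 276.0; c'Δl = 4.20; W sinα = 165.8
Slice 6: Δl = 2.5/cos42.9° = 3.413 m; N'_6 = 249·cos42.9° = 182.4; c'Δl = 5.12; W sinα = 169.5
Slice 7: Δl = 2.4/cos57.8° = 4.504 m; N'_7 = 106·cos57.8° = 56.5; c'Δl = 6.76; W sinα = 89.7
Σc'Δl = 29.0 kN/m; ΣN' = 1150.9 kN/m; ΣW sinα = 575.6 kN/m
Resisting = 29.0 + 1150.9·tan22.5° = 29.0 + 476.7 = 505.7 kN/m
FS = 505.7 / 575.6 = 0.879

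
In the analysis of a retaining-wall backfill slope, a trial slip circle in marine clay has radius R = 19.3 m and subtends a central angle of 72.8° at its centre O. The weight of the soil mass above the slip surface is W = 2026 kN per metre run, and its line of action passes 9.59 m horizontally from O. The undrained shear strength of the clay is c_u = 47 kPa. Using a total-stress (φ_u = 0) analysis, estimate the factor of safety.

FS = 1.14

Taking moments about the centre O, the resisting moment is provided by the undrained shear strength acting along the arc:
Arc length L_a = R·θ = 19.3·(72.8°·π/180) = 19.3·1.2706 = 24.52 m
M_R = c_u·L_a·R = 47·24.52·19.3 = 22244.4 kN·m/m
M_D = W·d = 2026·9.59 = 19429.3 kN·m/m
FS = M_R / M_D = 22244.4 / 19429.3 = 1.145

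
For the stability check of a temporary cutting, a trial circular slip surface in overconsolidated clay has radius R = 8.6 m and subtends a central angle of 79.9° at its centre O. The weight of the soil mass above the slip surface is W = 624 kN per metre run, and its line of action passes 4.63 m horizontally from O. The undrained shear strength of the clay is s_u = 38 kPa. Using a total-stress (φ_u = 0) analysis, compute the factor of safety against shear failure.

Taking moments about the centre O, the resisting moment is provided by the undrained shear strength acting along the arc:
Arc length L_a = R·θ = 8.6·(79.9°·π/180) = 8.6·1.3945 = 11.99 m
M_R = s_u·L_a·R = 38·11.99·8.6 = 3919.3 kN·m/m
M_D = W·d = 624·4.63 = 2889.1 kN·m/m
FS = M_R / M_D = 3919.3 / 2889.1 = 1.357

FS = 1.36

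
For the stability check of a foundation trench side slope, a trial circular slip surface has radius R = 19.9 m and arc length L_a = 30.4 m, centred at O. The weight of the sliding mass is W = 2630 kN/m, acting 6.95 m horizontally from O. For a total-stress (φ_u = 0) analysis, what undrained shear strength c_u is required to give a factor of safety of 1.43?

c_u = 43.2 kPa

FS = c_u·L_a·R / (W·d), so c_u = FS·W·d / (L_a·R).
c_u = 1.43·2630·6.95 / (30.40·19.9) = 26138.3 / 604.96 = 43.21 kPa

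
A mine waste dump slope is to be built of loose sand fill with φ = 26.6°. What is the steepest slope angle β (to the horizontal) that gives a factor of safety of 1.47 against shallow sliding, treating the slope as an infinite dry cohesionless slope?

β = 18.8°

For an infinite dry cohesionless slope FS = tanφ/tanβ, so tanβ = tanφ / FS.
tanβ = tan26.6° / 1.47 = 0.5008 / 1.47 = 0.3407
β = arctan(0.3407) = 18.81°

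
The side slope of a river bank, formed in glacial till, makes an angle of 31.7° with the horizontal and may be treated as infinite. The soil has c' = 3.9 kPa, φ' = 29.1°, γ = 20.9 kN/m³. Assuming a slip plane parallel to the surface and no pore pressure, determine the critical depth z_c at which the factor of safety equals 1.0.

z_c = 4.22 m

Setting FS = 1.00 in FS = [c' + γz cos²β tanφ'] / [γz sinβ cosβ] and solving for z:
z = c' / [γ cosβ (FS·sinβ − cosβ·tanφ')]
  = 3.9 / [20.9·cos31.7°·(1.00·sin31.7° − cos31.7°·tan29.1°)]
  = 3.9 / [20.9·0.8508·(1.00·0.5255 − 0.8508·0.5566)]
  = 3.9 / 0.9232 = 4.225 m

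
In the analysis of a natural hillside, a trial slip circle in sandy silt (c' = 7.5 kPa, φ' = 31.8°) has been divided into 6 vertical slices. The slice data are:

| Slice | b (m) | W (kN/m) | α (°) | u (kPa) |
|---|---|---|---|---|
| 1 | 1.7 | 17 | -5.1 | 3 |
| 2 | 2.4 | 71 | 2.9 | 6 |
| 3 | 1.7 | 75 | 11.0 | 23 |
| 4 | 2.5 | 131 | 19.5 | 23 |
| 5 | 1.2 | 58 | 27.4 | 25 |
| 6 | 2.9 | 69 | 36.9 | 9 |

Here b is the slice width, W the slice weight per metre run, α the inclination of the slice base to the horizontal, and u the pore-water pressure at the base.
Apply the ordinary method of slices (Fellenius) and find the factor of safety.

FS = 1.78

Ordinary method of slices: FS = Σ[c'·Δl_i + (W_i cosα_i − u_i·Δl_i)·tanφ'] / Σ W_i sinα_i, with Δl_i = b_i / cosα_i.
Slice 1: Δl = 1.7/cos(-5.1°) = 1.707 m; N'_1 = 17·cos(-5.1°) − 3·1.707 = 11.8; c'Δl = 12.80; W sinα = -1.5
Slice 2: Δl = 2.4/cos2.9° = 2.403 m; N'_2 = 71·cos2.9° − 6·2.403 = 56.5; c'Δl = 18.02; W sinα = 3.6
Slice 3: Δl = 1.7/cos11.0° = 1.732 m; N'_3 = 75·cos11.0° − 23·1.732 = 33.8; c'Δl = 12.99; W sinα = 14.3
Slice 4: Δl = 2.5/cos19.5° = 2.652 m; N'_4 = 131·cos19.5° − 23·2.652 = 62.5; c'Δl = 19.89; W sinα = 43.7
Slice 5: Δl = 1.2/cos27.4° = 1.352 m; N'_5 = 58·cos27.4° − 25·1.352 = 17.7; c'Δl = 10.14; W sinα = 26.7
Slice 6: Δl = 2.9/cos36.9° = 3.626 m; N'_6 = 69·cos36.9° − 9·3.626 = 22.5; c'Δl = 27.20; W sinα = 41.4
Σc'Δl = 101.0 kN/m; ΣN' = 204.8 kN/m; ΣW sinα = 128.2 kN/m
Resisting = 101.0 + 204.8·tan31.8° = 101.0 + 127.0 = 228.0 kN/m
FS = 228.0 / 128.2 = 1.778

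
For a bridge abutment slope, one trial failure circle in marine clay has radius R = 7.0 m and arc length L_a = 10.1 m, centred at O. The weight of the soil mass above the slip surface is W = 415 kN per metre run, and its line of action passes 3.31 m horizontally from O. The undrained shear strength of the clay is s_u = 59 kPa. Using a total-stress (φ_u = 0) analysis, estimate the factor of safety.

Taking moments about the centre O, the resisting moment is provided by the undrained shear strength acting along the arc:
M_R = s_u·L_a·R = 59·10.10·7.0 = 4171.3 kN·m/m
M_D = W·d = 415·3.31 = 1373.7 kN·m/m
FS = M_R / M_D = 4171.3 / 1373.7 = 3.037

FS = 3.04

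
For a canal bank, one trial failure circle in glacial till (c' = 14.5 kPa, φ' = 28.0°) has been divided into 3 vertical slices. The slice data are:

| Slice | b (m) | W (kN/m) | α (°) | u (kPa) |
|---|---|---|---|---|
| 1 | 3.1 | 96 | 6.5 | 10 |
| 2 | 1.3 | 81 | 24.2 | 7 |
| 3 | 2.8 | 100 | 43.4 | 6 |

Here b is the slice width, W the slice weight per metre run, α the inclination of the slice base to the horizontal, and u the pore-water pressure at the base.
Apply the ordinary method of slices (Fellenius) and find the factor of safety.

Ordinary method of slices: FS = Σ[c'·Δl_i + (W_i cosα_i − u_i·Δl_i)·tanφ'] / Σ W_i sinα_i, with Δl_i = b_i / cosα_i.
Slice 1: Δl = 3.1/cos6.5° = 3.120 m; N'_1 = 96·cos6.5° − 10·3.120 = 64.2; c'Δl = 45.24; W sinα = 10.9
Slice 2: Δl = 1.3/cos24.2° = 1.425 m; N'_2 = 81·cos24.2° − 7·1.425 = 63.9; c'Δl = 20.67; W sinα = 33.2
Slice 3: Δl = 2.8/cos43.4° = 3.854 m; N'_3 = 100·cos43.4° − 6·3.854 = 49.5; c'Δl = 55.88; W sinα = 68.7
Σc'Δl = 121.8 kN/m; ΣN' = 177.6 kN/m; ΣW sinα = 112.8 kN/m
Resisting = 121.8 + 177.6·tan28.0° = 121.8 + 94.4 = 216.2 kN/m
FS = 216.2 / 112.8 = 1.917

FS = 1.92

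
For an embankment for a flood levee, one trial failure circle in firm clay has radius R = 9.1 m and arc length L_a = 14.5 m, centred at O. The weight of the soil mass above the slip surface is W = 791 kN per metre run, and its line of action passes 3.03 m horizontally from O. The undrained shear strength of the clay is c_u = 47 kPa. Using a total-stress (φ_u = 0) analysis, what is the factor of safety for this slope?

Taking moments about the centre O, the resisting moment is provided by the undrained shear strength acting along the arc:
M_R = c_u·L_a·R = 47·14.50·9.1 = 6201.6 kN·m/m
M_D = W·d = 791·3.03 = 2396.7 kN·m/m
FS = M_R / M_D = 6201.6 / 2396.7 = 2.588

FS = 2.59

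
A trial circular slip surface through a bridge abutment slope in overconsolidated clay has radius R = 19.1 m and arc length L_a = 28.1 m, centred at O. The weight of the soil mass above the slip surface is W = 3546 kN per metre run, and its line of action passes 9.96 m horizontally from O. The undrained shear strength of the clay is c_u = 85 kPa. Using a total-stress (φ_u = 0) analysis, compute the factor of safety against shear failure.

FS = 1.29

Taking moments about the centre O, the resisting moment is provided by the undrained shear strength acting along the arc:
M_R = c_u·L_a·R = 85·28.10·19.1 = 45620.4 kN·m/m
M_D = W·d = 3546·9.96 = 35318.2 kN·m/m
FS = M_R / M_D = 45620.4 / 35318.2 = 1.292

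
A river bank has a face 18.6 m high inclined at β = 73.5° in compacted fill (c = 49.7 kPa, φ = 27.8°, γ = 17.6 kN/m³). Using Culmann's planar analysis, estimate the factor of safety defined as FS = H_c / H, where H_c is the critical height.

FS = 1.71

H_c = (4c/γ) · sinβ cosφ / [1 − cos(β − φ)]
    = (4·49.7/17.6) · sin73.5°·cos27.8° / [1 − cos45.7°]
    = 11.295 · 0.8482 / 0.3016 = 31.77 m
FS = H_c / H = 31.77 / 18.6 = 1.708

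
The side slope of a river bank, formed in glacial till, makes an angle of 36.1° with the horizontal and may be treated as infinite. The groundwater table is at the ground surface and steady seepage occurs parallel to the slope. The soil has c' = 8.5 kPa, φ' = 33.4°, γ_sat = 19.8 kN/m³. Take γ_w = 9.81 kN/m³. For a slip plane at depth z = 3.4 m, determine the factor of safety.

With seepage parallel to the slope and the water table at the surface, the effective normal stress on the slip plane uses the buoyant unit weight γ' = γ_sat − γ_w while the driving shear stress uses γ_sat:
FS = [c' + γ' z cos²β tanφ'] / [γ_sat z sinβ cosβ]
γ' = 19.8 − 9.81 = 9.99 kN/m³
Numerator = 8.5 + 9.99·3.4·cos²36.1°·tan33.4° = 8.5 + 9.99·3.4·0.6528·0.6594 = 23.121 kPa
Denominator = 19.8·3.4·sin36.1°·cos36.1° = 19.8·3.4·0.5892·0.8080 = 32.049 kPa
FS = 23.121 / 32.049 = 0.721

FS = 0.72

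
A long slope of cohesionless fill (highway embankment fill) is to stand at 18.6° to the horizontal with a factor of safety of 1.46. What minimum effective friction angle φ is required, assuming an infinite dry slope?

φ = 26.2°

FS = tanφ/tanβ ⇒ tanφ = FS · tanβ = 1.46 · tan18.6° = 0.4913
φ = arctan(0.4913) = 26.17°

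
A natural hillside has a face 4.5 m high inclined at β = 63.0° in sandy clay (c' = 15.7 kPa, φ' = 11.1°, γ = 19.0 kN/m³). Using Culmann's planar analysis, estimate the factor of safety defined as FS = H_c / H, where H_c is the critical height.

H_c = (4c'/γ) · sinβ cosφ' / [1 − cos(β − φ')]
    = (4·15.7/19.0) · sin63.0°·cos11.1° / [1 − cos51.9°]
    = 3.305 · 0.8743 / 0.3830 = 7.55 m
FS = H_c / H = 7.55 / 4.5 = 1.677

FS = 1.68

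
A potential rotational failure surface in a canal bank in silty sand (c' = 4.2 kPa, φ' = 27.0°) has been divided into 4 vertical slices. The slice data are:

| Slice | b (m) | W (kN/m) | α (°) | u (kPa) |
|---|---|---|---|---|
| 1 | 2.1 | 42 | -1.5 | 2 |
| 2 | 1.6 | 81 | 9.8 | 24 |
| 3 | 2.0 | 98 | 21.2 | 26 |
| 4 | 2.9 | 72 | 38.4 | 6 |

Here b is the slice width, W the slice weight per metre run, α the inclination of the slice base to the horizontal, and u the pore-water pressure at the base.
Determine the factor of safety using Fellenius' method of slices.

FS = 1.25

Ordinary method of slices: FS = Σ[c'·Δl_i + (W_i cosα_i − u_i·Δl_i)·tanφ'] / Σ W_i sinα_i, with Δl_i = b_i / cosα_i.
Slice 1: Δl = 2.1/cos(-1.5°) = 2.101 m; N'_1 = 42·cos(-1.5°) − 2·2.101 = 37.8; c'Δl = 8.82; W sinα = -1.1
Slice 2: Δl = 1.6/cos9.8° = 1.624 m; N'_2 = 81·cos9.8° − 24·1.624 = 40.8; c'Δl = 6.82; W sinα = 13.8
Slice 3: Δl = 2.0/cos21.2° = 2.145 m; N'_3 = 98·cos21.2° − 26·2.145 = 35.6; c'Δl = 9.01; W sinα = 35.4
Slice 4: Δl = 2.9/cos38.4° = 3.700 m; N'_4 = 72·cos38.4° − 6·3.700 = 34.2; c'Δl = 15.54; W sinα = 44.7
Σc'Δl = 40.2 kN/m; ΣN' = 148.5 kN/m; ΣW sinα = 92.8 kN/m
Resisting = 40.2 + 148.5·tan27.0° = 40.2 + 75.6 = 115.8 kN/m
FS = 115.8 / 92.8 = 1.248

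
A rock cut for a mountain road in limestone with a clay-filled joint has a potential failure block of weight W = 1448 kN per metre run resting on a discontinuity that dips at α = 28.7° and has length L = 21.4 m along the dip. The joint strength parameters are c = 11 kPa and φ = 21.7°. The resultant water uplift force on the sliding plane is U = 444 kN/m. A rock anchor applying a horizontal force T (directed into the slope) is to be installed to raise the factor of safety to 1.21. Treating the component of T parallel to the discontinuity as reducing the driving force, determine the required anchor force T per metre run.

T = 221 kN/m

Resolving forces along and normal to the sliding plane, with the horizontal anchor force T adding T·sinα to the effective normal force and T·cosα acting up the plane against the driving force:
FS = [cL + (W cosα − U + T sinα) tanφ] / [W sinα − T cosα]
Without the anchor: N' = 826.1 kN/m, driving T_d = 695.4 kN/m, resisting R = 11·21.4 + 826.1·tan21.7° = 564.1 kN/m, FS = 0.81.
Setting FS = 1.21 and solving for T:
1.21·(695.4 − T cos28.7°) = 564.1 + T sin28.7°·tan21.7°
T·(sin28.7°·tan21.7° + 1.21·cos28.7°) = 1.21·695.4 − 564.1
T·(0.4802·0.3979 + 1.21·0.8771) = 841.4 − 564.1 = 277.2
T·1.2525 = 277.2
T = 221.4 kN/m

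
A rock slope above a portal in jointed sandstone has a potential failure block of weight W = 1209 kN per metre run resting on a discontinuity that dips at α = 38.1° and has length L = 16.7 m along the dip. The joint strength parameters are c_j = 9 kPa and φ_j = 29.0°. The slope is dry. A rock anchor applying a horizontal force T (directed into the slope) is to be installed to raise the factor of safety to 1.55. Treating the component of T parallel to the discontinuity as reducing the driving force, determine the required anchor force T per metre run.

T = 306 kN/m

Resolving forces along and normal to the sliding plane, with the horizontal anchor force T adding T·sinα to the effective normal force and T·cosα acting up the plane against the driving force:
FS = [c_jL + (W cosα + T sinα) tanφ_j] / [W sinα − T cosα]
Without the anchor: N' = 951.4 kN/m, driving T_d = 746.0 kN/m, resisting R = 9·16.7 + 951.4·tan29.0° = 677.7 kN/m, FS = 0.91.
Setting FS = 1.55 and solving for T:
1.55·(746.0 − T cos38.1°) = 677.7 + T sin38.1°·tan29.0°
T·(sin38.1°·tan29.0° + 1.55·cos38.1°) = 1.55·746.0 − 677.7
T·(0.6170·0.5543 + 1.55·0.7869) = 1156.3 − 677.7 = 478.6
T·1.5618 = 478.6
T = 306.5 kN/m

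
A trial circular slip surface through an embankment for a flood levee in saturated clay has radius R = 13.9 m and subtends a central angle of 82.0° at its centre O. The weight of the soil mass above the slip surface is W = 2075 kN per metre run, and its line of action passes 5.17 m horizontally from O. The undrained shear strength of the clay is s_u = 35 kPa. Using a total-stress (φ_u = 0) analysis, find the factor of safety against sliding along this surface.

FS = 0.90

Taking moments about the centre O, the resisting moment is provided by the undrained shear strength acting along the arc:
Arc length L_a = R·θ = 13.9·(82.0°·π/180) = 13.9·1.4312 = 19.89 m
M_R = s_u·L_a·R = 35·19.89·13.9 = 9678.1 kN·m/m
M_D = W·d = 2075·5.17 = 10727.8 kN·m/m
FS = M_R / M_D = 9678.1 / 10727.8 = 0.902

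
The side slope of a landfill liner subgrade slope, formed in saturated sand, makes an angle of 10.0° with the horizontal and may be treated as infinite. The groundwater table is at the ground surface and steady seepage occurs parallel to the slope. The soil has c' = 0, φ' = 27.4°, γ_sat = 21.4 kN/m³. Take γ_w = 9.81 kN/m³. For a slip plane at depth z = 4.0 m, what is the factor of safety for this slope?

With seepage parallel to the slope and the water table at the surface, the effective normal stress on the slip plane uses the buoyant unit weight γ' = γ_sat − γ_w while the driving shear stress uses γ_sat:
FS = [c' + γ' z cos²β tanφ'] / [γ_sat z sinβ cosβ]
(For c' = 0 this reduces to FS = (γ'/γ_sat)·tanφ'/tanβ.)
γ' = 21.4 − 9.81 = 11.59 kN/m³
Numerator = 0.0 + 11.59·4.0·cos²10.0°·tan27.4° = 0.0 + 11.59·4.0·0.9698·0.5184 = 23.306 kPa
Denominator = 21.4·4.0·sin10.0°·cos10.0° = 21.4·4.0·0.1736·0.9848 = 14.638 kPa
FS = 23.306 / 14.638 = 1.592

FS = 1.59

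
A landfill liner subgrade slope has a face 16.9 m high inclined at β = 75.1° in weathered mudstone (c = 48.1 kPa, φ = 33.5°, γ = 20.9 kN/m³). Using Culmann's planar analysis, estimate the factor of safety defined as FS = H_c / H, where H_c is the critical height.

FS = 1.74

H_c = (4c/γ) · sinβ cosφ / [1 − cos(β − φ)]
    = (4·48.1/20.9) · sin75.1°·cos33.5° / [1 − cos41.6°]
    = 9.206 · 0.8058 / 0.2522 = 29.41 m
FS = H_c / H = 29.41 / 16.9 = 1.741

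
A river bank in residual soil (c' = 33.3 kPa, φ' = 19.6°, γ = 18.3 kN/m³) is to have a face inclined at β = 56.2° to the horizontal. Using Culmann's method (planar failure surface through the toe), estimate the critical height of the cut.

Culmann's analysis gives the critical failure plane at α_cr = (β + φ')/2 = (56.2 + 19.6)/2 = 37.9°, and the critical height
H_c = (4c'/γ) · sinβ cosφ' / [1 − cos(β − φ')]
    = (4·33.3/18.3) · sin56.2°·cos19.6° / [1 − cos(36.6°)]
    = 7.279 · 0.8310·0.9421 / [1 − 0.8028]
    = 7.279 · 0.7828 / 0.1972
    = 28.90 m

H_c = 28.90 m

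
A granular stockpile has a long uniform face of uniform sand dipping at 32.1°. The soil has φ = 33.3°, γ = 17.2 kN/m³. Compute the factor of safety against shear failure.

FS = 1.05

For a dry cohesionless infinite slope the factor of safety is FS = tanφ / tanβ.
FS = tan33.3° / tan32.1° = 0.6569 / 0.6273 = 1.047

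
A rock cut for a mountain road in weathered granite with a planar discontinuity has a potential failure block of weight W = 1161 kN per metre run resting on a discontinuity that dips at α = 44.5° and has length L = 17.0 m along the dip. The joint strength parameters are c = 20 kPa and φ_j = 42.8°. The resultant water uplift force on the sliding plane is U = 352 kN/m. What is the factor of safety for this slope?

FS = 0.96

Resolving the block weight along and normal to the plane and applying the Mohr–Coulomb strength on the joint:
N' = W cosα − U = 1161·cos44.5° − 352 = 476.1 kN/m
Driving force T = W sinα = 1161·sin44.5° = 813.8 kN/m
Resisting force R = c·L + N'·tanφ_j = 20·17.0 + 476.1·tan42.8° = 340.0 + 440.9 = 780.9 kN/m
FS = R / T = 780.9 / 813.8 = 0.960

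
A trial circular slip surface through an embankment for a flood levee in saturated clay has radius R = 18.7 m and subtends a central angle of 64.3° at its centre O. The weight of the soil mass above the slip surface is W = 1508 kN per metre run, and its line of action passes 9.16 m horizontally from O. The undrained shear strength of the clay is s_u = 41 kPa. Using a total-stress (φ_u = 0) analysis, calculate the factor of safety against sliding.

Taking moments about the centre O, the resisting moment is provided by the undrained shear strength acting along the arc:
Arc length L_a = R·θ = 18.7·(64.3°·π/180) = 18.7·1.1222 = 20.99 m
M_R = s_u·L_a·R = 41·20.99·18.7 = 16090.0 kN·m/m
M_D = W·d = 1508·9.16 = 13813.3 kN·m/m
FS = M_R / M_D = 16090.0 / 13813.3 = 1.165

FS = 1.16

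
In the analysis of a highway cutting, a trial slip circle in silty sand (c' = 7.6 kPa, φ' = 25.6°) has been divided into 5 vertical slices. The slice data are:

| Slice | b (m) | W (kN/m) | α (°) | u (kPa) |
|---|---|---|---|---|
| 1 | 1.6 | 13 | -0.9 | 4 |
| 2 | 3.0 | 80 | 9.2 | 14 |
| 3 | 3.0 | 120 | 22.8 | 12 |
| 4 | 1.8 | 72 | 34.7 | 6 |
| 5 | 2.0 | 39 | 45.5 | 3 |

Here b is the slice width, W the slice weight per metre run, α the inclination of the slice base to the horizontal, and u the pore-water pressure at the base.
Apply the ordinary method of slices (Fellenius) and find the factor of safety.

FS = 1.44

Ordinary method of slices: FS = Σ[c'·Δl_i + (W_i cosα_i − u_i·Δl_i)·tanφ'] / Σ W_i sinα_i, with Δl_i = b_i / cosα_i.
Slice 1: Δl = 1.6/cos(-0.9°) = 1.600 m; N'_1 = 13·cos(-0.9°) − 4·1.600 = 6.6; c'Δl = 12.16; W sinα = -0.2
Slice 2: Δl = 3.0/cos9.2° = 3.039 m; N'_2 = 80·cos9.2° − 14·3.039 = 36.4; c'Δl = 23.10; W sinα = 12.8
Slice 3: Δl = 3.0/cos22.8° = 3.254 m; N'_3 = 120·cos22.8° − 12·3.254 = 71.6; c'Δl = 24.73; W sinα = 46.5
Slice 4: Δl = 1.8/cos34.7° = 2.189 m; N'_4 = 72·cos34.7° − 6·2.189 = 46.1; c'Δl = 16.64; W sinα = 41.0
Slice 5: Δl = 2.0/cos45.5° = 2.853 m; N'_5 = 39·cos45.5° − 3·2.853 = 18.8; c'Δl = 21.69; W sinα = 27.8
Σc'Δl = 98.3 kN/m; ΣN' = 179.4 kN/m; ΣW sinα = 127.9 kN/m
Resisting = 98.3 + 179.4·tan25.6° = 98.3 + 86.0 = 184.3 kN/m
FS = 184.3 / 127.9 = 1.441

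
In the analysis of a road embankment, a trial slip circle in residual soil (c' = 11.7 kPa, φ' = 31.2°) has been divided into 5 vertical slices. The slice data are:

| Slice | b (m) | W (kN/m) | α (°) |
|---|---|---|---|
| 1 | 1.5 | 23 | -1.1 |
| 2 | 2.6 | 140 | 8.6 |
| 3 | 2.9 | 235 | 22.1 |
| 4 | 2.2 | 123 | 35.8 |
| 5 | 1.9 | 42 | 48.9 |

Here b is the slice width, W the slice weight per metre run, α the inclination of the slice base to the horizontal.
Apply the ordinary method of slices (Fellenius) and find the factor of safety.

Ordinary method of slices: FS = Σ[c'·Δl_i + (W_i cosα_i)·tanφ'] / Σ W_i sinα_i, with Δl_i = b_i / cosα_i.
Slice 1: Δl = 1.5/cos(-1.1°) = 1.500 m; N'_1 = 23·cos(-1.1°) = 23.0; c'Δl = 17.55; W sinα = -0.4
Slice 2: Δl = 2.6/cos8.6° = 2.630 m; N'_2 = 140·cos8.6° = 138.4; c'Δl = 30.77; W sinα = 20.9
Slice 3: Δl = 2.9/cos22.1° = 3.130 m; N'_3 = 235·cos22.1° = 217.7; c'Δl = 36.62; W sinα = 88.4
Slice 4: Δl = 2.2/cos35.8° = 2.712 m; N'_4 = 123·cos35.8° = 99.8; c'Δl = 31.74; W sinα = 71.9
Slice 5: Δl = 1.9/cos48.9° = 2.890 m; N'_5 = 42·cos48.9° = 27.6; c'Δl = 33.82; W sinα = 31.6
Σc'Δl = 150.5 kN/m; ΣN' = 506.5 kN/m; ΣW sinα = 212.5 kN/m
Resisting = 150.5 + 506.5·tan31.2° = 150.5 + 306.8 = 457.3 kN/m
FS = 457.3 / 212.5 = 2.152

FS = 2.15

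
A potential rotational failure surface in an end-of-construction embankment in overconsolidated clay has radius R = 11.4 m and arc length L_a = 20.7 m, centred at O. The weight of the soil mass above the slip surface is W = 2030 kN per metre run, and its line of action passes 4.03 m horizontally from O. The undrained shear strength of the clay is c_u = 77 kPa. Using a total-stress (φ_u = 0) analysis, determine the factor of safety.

FS = 2.22

Taking moments about the centre O, the resisting moment is provided by the undrained shear strength acting along the arc:
M_R = c_u·L_a·R = 77·20.70·11.4 = 18170.5 kN·m/m
M_D = W·d = 2030·4.03 = 8180.9 kN·m/m
FS = M_R / M_D = 18170.5 / 8180.9 = 2.221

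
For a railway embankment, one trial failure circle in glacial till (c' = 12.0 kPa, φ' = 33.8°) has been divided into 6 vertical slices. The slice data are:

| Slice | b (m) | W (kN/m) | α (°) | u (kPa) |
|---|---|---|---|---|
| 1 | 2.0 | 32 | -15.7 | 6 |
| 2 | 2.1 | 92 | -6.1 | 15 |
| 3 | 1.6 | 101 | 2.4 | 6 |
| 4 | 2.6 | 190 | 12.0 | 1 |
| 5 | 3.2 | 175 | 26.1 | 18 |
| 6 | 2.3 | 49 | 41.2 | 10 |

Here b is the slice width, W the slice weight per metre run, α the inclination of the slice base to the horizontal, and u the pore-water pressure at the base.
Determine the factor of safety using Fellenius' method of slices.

Ordinary method of slices: FS = Σ[c'·Δl_i + (W_i cosα_i − u_i·Δl_i)·tanφ'] / Σ W_i sinα_i, with Δl_i = b_i / cosα_i.
Slice 1: Δl = 2.0/cos(-15.7°) = 2.078 m; N'_1 = 32·cos(-15.7°) − 6·2.078 = 18.3; c'Δl = 24.93; W sinα = -8.7
Slice 2: Δl = 2.1/cos(-6.1°) = 2.112 m; N'_2 = 92·cos(-6.1°) − 15·2.112 = 59.8; c'Δl = 25.34; W sinα = -9.8
Slice 3: Δl = 1.6/cos2.4° = 1.601 m; N'_3 = 101·cos2.4° − 6·1.601 = 91.3; c'Δl = 19.22; W sinα = 4.2
Slice 4: Δl = 2.6/cos12.0° = 2.658 m; N'_4 = 190·cos12.0° − 1·2.658 = 183.2; c'Δl = 31.90; W sinα = 39.5
Slice 5: Δl = 3.2/cos26.1° = 3.563 m; N'_5 = 175·cos26.1° − 18·3.563 = 93.0; c'Δl = 42.76; W sinα = 77.0
Slice 6: Δl = 2.3/cos41.2° = 3.057 m; N'_6 = 49·cos41.2° − 10·3.057 = 6.3; c'Δl = 36.68; W sinα = 32.3
Σc'Δl = 180.8 kN/m; ΣN' = 451.9 kN/m; ΣW sinα = 134.6 kN/m
Resisting = 180.8 + 451.9·tan33.8° = 180.8 + 302.6 = 483.4 kN/m
FS = 483.4 / 134.6 = 3.592

FS = 3.59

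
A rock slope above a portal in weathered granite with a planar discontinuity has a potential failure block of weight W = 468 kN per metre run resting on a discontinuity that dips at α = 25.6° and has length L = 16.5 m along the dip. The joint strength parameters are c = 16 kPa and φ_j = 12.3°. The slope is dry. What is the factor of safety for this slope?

FS = 1.76

Resolving the block weight along and normal to the plane and applying the Mohr–Coulomb strength on the joint:
N' = W cosα = 468·cos25.6° = 422.1 kN/m
Driving force T = W sinα = 468·sin25.6° = 202.2 kN/m
Resisting force R = c·L + N'·tanφ_j = 16·16.5 + 422.1·tan12.3° = 264.0 + 92.0 = 356.0 kN/m
FS = R / T = 356.0 / 202.2 = 1.761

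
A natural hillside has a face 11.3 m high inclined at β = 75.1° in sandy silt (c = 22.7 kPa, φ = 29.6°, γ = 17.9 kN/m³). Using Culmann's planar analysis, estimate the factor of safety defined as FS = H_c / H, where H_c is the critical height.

FS = 1.26

H_c = (4c/γ) · sinβ cosφ / [1 − cos(β − φ)]
    = (4·22.7/17.9) · sin75.1°·cos29.6° / [1 − cos45.5°]
    = 5.073 · 0.8403 / 0.2991 = 14.25 m
FS = H_c / H = 14.25 / 11.3 = 1.261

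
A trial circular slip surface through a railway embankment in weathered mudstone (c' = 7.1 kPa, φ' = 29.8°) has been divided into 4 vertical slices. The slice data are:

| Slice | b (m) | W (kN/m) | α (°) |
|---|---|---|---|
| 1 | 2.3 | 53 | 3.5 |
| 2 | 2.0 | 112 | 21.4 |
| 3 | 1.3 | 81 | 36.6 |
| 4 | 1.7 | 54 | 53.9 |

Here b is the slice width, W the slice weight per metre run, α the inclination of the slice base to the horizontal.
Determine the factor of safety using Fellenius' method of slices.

FS = 1.54

Ordinary method of slices: FS = Σ[c'·Δl_i + (W_i cosα_i)·tanφ'] / Σ W_i sinα_i, with Δl_i = b_i / cosα_i.
Slice 1: Δl = 2.3/cos3.5° = 2.304 m; N'_1 = 53·cos3.5° = 52.9; c'Δl = 16.36; W sinα = 3.2
Slice 2: Δl = 2.0/cos21.4° = 2.148 m; N'_2 = 112·cos21.4° = 104.3; c'Δl = 15.25; W sinα = 40.9
Slice 3: Δl = 1.3/cos36.6° = 1.619 m; N'_3 = 81·cos36.6° = 65.0; c'Δl = 11.50; W sinα = 48.3
Slice 4: Δl = 1.7/cos53.9° = 2.885 m; N'_4 = 54·cos53.9° = 31.8; c'Δl = 20.49; W sinα = 43.6
Σc'Δl = 63.6 kN/m; ΣN' = 254.0 kN/m; ΣW sinα = 136.0 kN/m
Resisting = 63.6 + 254.0·tan29.8° = 63.6 + 145.5 = 209.1 kN/m
FS = 209.1 / 136.0 = 1.537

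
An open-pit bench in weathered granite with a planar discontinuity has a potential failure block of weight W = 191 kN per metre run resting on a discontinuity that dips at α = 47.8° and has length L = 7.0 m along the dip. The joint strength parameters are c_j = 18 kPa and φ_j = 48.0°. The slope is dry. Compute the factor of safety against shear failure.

Resolving the block weight along and normal to the plane and applying the Mohr–Coulomb strength on the joint:
N' = W cosα = 191·cos47.8° = 128.3 kN/m
Driving force T = W sinα = 191·sin47.8° = 141.5 kN/m
Resisting force R = c_j·L + N'·tanφ_j = 18·7.0 + 128.3·tan48.0° = 126.0 + 142.5 = 268.5 kN/m
FS = R / T = 268.5 / 141.5 = 1.898

FS = 1.90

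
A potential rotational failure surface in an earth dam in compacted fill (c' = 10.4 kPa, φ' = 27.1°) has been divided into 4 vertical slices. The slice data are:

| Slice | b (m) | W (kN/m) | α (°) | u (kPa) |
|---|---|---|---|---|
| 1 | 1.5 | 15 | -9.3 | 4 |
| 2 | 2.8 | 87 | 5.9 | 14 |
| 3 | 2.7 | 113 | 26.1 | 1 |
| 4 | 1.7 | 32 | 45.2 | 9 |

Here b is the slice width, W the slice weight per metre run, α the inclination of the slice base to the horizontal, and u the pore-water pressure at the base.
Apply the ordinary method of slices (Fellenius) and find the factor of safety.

FS = 2.29

Ordinary method of slices: FS = Σ[c'·Δl_i + (W_i cosα_i − u_i·Δl_i)·tanφ'] / Σ W_i sinα_i, with Δl_i = b_i / cosα_i.
Slice 1: Δl = 1.5/cos(-9.3°) = 1.520 m; N'_1 = 15·cos(-9.3°) − 4·1.520 = 8.7; c'Δl = 15.81; W sinα = -2.4
Slice 2: Δl = 2.8/cos5.9° = 2.815 m; N'_2 = 87·cos5.9° − 14·2.815 = 47.1; c'Δl = 29.28; W sinα = 8.9
Slice 3: Δl = 2.7/cos26.1° = 3.007 m; N'_3 = 113·cos26.1° − 1·3.007 = 98.5; c'Δl = 31.27; W sinα = 49.7
Slice 4: Δl = 1.7/cos45.2° = 2.413 m; N'_4 = 32·cos45.2° − 9·2.413 = 0.8; c'Δl = 25.09; W sinα = 22.7
Σc'Δl = 101.4 kN/m; ΣN' = 155.2 kN/m; ΣW sinα = 78.9 kN/m
Resisting = 101.4 + 155.2·tan27.1° = 101.4 + 79.4 = 180.8 kN/m
FS = 180.8 / 78.9 = 2.291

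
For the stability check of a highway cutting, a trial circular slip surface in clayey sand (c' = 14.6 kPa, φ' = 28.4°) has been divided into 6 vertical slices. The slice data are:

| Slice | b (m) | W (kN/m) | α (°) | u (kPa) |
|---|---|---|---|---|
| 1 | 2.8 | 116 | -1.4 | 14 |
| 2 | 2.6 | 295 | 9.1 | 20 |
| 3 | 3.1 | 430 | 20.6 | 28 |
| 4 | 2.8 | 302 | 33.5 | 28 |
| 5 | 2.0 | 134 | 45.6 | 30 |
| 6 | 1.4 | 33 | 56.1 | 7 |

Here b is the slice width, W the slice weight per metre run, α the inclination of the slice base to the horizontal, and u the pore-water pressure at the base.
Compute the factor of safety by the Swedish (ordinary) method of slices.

Ordinary method of slices: FS = Σ[c'·Δl_i + (W_i cosα_i − u_i·Δl_i)·tanφ'] / Σ W_i sinα_i, with Δl_i = b_i / cosα_i.
Slice 1: Δl = 2.8/cos(-1.4°) = 2.801 m; N'_1 = 116·cos(-1.4°) − 14·2.801 = 76.8; c'Δl = 40.89; W sinα = -2.8
Slice 2: Δl = 2.6/cos9.1° = 2.633 m; N'_2 = 295·cos9.1° − 20·2.633 = 238.6; c'Δl = 38.44; W sinα = 46.7
Slice 3: Δl = 3.1/cos20.6° = 3.312 m; N'_3 = 430·cos20.6° − 28·3.312 = 309.8; c'Δl = 48.35; W sinα = 151.3
Slice 4: Δl = 2.8/cos33.5° = 3.358 m; N'_4 = 302·cos33.5° − 28·3.358 = 157.8; c'Δl = 49.02; W sinα = 166.7
Slice 5: Δl = 2.0/cos45.6° = 2.859 m; N'_5 = 134·cos45.6° − 30·2.859 = 8.0; c'Δl = 41.73; W sinα = 95.7
Slice 6: Δl = 1.4/cos56.1° = 2.510 m; N'_6 = 33·cos56.1° − 7·2.510 = 0.8; c'Δl = 36.65; W sinα = 27.4
Σc'Δl = 255.1 kN/m; ΣN' = 791.8 kN/m; ΣW sinα = 484.9 kN/m
Resisting = 255.1 + 791.8·tan28.4° = 255.1 + 428.1 = 683.2 kN/m
FS = 683.2 / 484.9 = 1.409

FS = 1.41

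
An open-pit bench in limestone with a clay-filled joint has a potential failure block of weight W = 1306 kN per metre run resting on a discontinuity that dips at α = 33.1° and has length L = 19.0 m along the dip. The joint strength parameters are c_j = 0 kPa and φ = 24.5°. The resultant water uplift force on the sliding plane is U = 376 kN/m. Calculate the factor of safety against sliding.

FS = 0.46

Resolving the block weight along and normal to the plane and applying the Mohr–Coulomb strength on the joint:
N' = W cosα − U = 1306·cos33.1° − 376 = 718.1 kN/m
Driving force T = W sinα = 1306·sin33.1° = 713.2 kN/m
Resisting force R = c_j·L + N'·tanφ = 0·19.0 + 718.1·tan24.5° = 0.0 + 327.2 = 327.2 kN/m
FS = R / T = 327.2 / 713.2 = 0.459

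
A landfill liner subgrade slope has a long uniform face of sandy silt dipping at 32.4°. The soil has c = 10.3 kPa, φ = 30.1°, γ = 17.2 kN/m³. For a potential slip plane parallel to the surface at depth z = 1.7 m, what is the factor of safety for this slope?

FS = 1.69

For an infinite slope with a slip plane parallel to the surface (no pore pressure): FS = [c + γz cos²β tanφ] / [γz sinβ cosβ].
γz = 17.2·1.7 = 29.24 kN/m²
Numerator = 10.3 + 29.24·cos²32.4°·tan30.1° = 10.3 + 29.24·0.7129·0.5797 = 22.383 kPa
Denominator = 29.24·sin32.4°·cos32.4° = 29.24·0.5358·0.8443 = 13.229 kPa
FS = 22.383 / 13.229 = 1.692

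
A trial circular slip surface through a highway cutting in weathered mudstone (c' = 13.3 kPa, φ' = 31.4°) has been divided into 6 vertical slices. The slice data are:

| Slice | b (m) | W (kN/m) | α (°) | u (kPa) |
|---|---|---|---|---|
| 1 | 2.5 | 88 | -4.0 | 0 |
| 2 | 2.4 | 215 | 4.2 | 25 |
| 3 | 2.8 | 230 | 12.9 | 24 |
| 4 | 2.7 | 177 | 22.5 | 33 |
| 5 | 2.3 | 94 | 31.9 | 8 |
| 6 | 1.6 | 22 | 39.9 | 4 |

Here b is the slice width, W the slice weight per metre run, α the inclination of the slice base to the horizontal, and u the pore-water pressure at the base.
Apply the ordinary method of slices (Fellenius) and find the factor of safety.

FS = 2.76

Ordinary method of slices: FS = Σ[c'·Δl_i + (W_i cosα_i − u_i·Δl_i)·tanφ'] / Σ W_i sinα_i, with Δl_i = b_i / cosα_i.
Slice 1: Δl = 2.5/cos(-4.0°) = 2.506 m; N'_1 = 88·cos(-4.0°) − 0·2.506 = 87.8; c'Δl = 33.33; W sinα = -6.1
Slice 2: Δl = 2.4/cos4.2° = 2.406 m; N'_2 = 215·cos4.2° − 25·2.406 = 154.3; c'Δl = 32.01; W sinα = 15.7
Slice 3: Δl = 2.8/cos12.9° = 2.872 m; N'_3 = 230·cos12.9° − 24·2.872 = 155.3; c'Δl = 38.20; W sinα = 51.3
Slice 4: Δl = 2.7/cos22.5° = 2.922 m; N'_4 = 177·cos22.5° − 33·2.922 = 67.1; c'Δl = 38.87; W sinα = 67.7
Slice 5: Δl = 2.3/cos31.9° = 2.709 m; N'_5 = 94·cos31.9° − 8·2.709 = 58.1; c'Δl = 36.03; W sinα = 49.7
Slice 6: Δl = 1.6/cos39.9° = 2.086 m; N'_6 = 22·cos39.9° − 4·2.086 = 8.5; c'Δl = 27.74; W sinα = 14.1
Σc'Δl = 206.2 kN/m; ΣN' = 531.1 kN/m; ΣW sinα = 192.5 kN/m
Resisting = 206.2 + 531.1·tan31.4° = 206.2 + 324.2 = 530.3 kN/m
FS = 530.3 / 192.5 = 2.755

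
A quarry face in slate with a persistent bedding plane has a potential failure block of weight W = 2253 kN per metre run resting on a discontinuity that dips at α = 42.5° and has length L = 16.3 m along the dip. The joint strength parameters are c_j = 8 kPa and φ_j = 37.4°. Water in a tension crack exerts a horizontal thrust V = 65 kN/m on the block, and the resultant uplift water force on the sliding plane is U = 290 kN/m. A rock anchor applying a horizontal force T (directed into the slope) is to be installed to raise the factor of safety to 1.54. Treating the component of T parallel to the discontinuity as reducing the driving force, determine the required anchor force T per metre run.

T = 770 kN/m

Resolving forces along and normal to the sliding plane, with the horizontal anchor force T adding T·sinα to the effective normal force and T·cosα acting up the plane against the driving force:
FS = [c_jL + (W cosα − U − V sinα + T sinα) tanφ_j] / [W sinα + V cosα − T cosα]
Without the anchor: N' = 1327.2 kN/m, driving T_d = 1570.0 kN/m, resisting R = 8·16.3 + 1327.2·tan37.4° = 1145.1 kN/m, FS = 0.73.
Setting FS = 1.54 and solving for T:
1.54·(1570.0 − T cos42.5°) = 1145.1 + T sin42.5°·tan37.4°
T·(sin42.5°·tan37.4° + 1.54·cos42.5°) = 1.54·1570.0 − 1145.1
T·(0.6756·0.7646 + 1.54·0.7373) = 2417.8 − 1145.1 = 1272.7
T·1.6519 = 1272.7
T = 770.5 kN/m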